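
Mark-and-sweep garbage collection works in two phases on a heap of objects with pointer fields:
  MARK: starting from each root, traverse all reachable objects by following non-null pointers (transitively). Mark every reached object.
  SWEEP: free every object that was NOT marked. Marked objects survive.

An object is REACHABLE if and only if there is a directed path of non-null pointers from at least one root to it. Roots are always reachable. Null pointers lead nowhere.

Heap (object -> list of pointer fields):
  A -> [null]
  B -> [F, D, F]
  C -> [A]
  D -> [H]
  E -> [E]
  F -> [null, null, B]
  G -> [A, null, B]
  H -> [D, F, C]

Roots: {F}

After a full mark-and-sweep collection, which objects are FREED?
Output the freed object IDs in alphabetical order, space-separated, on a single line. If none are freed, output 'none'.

Roots: F
Mark F: refs=null null B, marked=F
Mark B: refs=F D F, marked=B F
Mark D: refs=H, marked=B D F
Mark H: refs=D F C, marked=B D F H
Mark C: refs=A, marked=B C D F H
Mark A: refs=null, marked=A B C D F H
Unmarked (collected): E G

Answer: E G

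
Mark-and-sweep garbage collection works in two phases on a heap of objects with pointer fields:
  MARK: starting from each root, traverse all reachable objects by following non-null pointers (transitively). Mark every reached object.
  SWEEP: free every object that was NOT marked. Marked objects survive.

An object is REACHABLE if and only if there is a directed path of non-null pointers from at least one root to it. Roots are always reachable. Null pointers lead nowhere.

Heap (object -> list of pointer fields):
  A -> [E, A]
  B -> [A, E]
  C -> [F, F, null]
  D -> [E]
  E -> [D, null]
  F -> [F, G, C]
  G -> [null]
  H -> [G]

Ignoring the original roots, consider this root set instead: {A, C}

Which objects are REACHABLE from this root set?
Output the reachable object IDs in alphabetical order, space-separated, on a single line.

Roots: A C
Mark A: refs=E A, marked=A
Mark C: refs=F F null, marked=A C
Mark E: refs=D null, marked=A C E
Mark F: refs=F G C, marked=A C E F
Mark D: refs=E, marked=A C D E F
Mark G: refs=null, marked=A C D E F G
Unmarked (collected): B H

Answer: A C D E F G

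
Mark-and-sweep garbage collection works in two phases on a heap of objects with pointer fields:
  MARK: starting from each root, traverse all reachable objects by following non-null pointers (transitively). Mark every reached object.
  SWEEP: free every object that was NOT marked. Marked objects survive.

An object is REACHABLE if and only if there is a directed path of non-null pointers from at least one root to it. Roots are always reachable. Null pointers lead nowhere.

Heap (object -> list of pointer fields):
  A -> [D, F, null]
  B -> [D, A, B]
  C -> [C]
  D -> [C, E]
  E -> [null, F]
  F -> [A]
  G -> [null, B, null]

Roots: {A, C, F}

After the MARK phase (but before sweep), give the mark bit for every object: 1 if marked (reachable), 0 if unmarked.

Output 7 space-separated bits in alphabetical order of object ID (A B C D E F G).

Roots: A C F
Mark A: refs=D F null, marked=A
Mark C: refs=C, marked=A C
Mark F: refs=A, marked=A C F
Mark D: refs=C E, marked=A C D F
Mark E: refs=null F, marked=A C D E F
Unmarked (collected): B G

Answer: 1 0 1 1 1 1 0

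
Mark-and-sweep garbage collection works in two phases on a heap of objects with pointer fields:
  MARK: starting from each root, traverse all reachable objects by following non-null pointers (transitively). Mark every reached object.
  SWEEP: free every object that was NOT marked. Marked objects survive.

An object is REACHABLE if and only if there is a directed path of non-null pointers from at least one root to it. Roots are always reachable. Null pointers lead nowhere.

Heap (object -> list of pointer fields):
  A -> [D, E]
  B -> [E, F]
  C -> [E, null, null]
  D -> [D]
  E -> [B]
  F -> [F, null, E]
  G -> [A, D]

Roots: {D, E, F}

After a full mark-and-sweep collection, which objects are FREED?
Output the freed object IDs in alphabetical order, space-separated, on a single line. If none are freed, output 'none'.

Answer: A C G

Derivation:
Roots: D E F
Mark D: refs=D, marked=D
Mark E: refs=B, marked=D E
Mark F: refs=F null E, marked=D E F
Mark B: refs=E F, marked=B D E F
Unmarked (collected): A C G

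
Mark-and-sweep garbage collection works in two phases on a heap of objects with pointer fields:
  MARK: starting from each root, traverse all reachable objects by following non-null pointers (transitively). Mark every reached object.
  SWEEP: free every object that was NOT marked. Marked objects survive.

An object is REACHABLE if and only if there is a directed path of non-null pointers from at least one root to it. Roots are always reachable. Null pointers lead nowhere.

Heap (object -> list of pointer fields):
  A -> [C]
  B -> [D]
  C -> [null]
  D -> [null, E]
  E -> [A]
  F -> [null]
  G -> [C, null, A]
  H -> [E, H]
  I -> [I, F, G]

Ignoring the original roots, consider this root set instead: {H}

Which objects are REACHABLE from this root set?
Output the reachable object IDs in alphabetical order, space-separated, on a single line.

Answer: A C E H

Derivation:
Roots: H
Mark H: refs=E H, marked=H
Mark E: refs=A, marked=E H
Mark A: refs=C, marked=A E H
Mark C: refs=null, marked=A C E H
Unmarked (collected): B D F G I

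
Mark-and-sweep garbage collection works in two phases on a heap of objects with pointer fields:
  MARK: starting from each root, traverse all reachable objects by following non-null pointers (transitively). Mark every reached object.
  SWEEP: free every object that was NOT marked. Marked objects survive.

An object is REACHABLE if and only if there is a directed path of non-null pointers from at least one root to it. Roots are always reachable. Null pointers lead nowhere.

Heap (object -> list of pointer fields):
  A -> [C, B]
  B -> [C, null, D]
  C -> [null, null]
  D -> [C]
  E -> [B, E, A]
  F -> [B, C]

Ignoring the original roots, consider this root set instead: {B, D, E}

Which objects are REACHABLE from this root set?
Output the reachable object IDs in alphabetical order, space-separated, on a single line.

Answer: A B C D E

Derivation:
Roots: B D E
Mark B: refs=C null D, marked=B
Mark D: refs=C, marked=B D
Mark E: refs=B E A, marked=B D E
Mark C: refs=null null, marked=B C D E
Mark A: refs=C B, marked=A B C D E
Unmarked (collected): F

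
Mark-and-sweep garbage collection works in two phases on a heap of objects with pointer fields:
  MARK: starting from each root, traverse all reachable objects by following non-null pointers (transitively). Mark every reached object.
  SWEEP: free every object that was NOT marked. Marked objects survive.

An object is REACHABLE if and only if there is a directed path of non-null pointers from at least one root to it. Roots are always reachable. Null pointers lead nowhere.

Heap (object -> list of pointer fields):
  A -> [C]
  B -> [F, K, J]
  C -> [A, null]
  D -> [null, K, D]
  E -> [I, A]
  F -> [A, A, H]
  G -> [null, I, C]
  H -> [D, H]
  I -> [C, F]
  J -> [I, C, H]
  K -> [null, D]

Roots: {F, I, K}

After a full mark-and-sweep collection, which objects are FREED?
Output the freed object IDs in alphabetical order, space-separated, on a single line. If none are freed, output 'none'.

Roots: F I K
Mark F: refs=A A H, marked=F
Mark I: refs=C F, marked=F I
Mark K: refs=null D, marked=F I K
Mark A: refs=C, marked=A F I K
Mark H: refs=D H, marked=A F H I K
Mark C: refs=A null, marked=A C F H I K
Mark D: refs=null K D, marked=A C D F H I K
Unmarked (collected): B E G J

Answer: B E G J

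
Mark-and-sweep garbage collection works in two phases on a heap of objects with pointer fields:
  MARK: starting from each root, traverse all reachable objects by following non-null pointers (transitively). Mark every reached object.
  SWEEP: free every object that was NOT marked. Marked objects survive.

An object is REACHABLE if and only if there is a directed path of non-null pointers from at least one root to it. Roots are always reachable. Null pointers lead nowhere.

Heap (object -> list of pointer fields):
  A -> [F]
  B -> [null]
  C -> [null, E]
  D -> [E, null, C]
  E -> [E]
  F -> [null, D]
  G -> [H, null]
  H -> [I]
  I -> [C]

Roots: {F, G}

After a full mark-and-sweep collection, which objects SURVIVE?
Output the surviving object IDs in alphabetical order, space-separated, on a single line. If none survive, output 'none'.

Roots: F G
Mark F: refs=null D, marked=F
Mark G: refs=H null, marked=F G
Mark D: refs=E null C, marked=D F G
Mark H: refs=I, marked=D F G H
Mark E: refs=E, marked=D E F G H
Mark C: refs=null E, marked=C D E F G H
Mark I: refs=C, marked=C D E F G H I
Unmarked (collected): A B

Answer: C D E F G H I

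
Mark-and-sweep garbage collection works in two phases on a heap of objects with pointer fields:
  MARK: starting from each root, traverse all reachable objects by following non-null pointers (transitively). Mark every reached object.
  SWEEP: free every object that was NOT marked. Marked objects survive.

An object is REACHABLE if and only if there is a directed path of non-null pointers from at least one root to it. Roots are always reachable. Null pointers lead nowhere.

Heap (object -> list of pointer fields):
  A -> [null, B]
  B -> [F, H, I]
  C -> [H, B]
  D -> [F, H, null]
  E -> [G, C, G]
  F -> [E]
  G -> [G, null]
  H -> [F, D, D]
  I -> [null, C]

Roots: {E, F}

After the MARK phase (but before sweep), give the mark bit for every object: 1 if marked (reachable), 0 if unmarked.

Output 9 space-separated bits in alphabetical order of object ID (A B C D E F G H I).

Roots: E F
Mark E: refs=G C G, marked=E
Mark F: refs=E, marked=E F
Mark G: refs=G null, marked=E F G
Mark C: refs=H B, marked=C E F G
Mark H: refs=F D D, marked=C E F G H
Mark B: refs=F H I, marked=B C E F G H
Mark D: refs=F H null, marked=B C D E F G H
Mark I: refs=null C, marked=B C D E F G H I
Unmarked (collected): A

Answer: 0 1 1 1 1 1 1 1 1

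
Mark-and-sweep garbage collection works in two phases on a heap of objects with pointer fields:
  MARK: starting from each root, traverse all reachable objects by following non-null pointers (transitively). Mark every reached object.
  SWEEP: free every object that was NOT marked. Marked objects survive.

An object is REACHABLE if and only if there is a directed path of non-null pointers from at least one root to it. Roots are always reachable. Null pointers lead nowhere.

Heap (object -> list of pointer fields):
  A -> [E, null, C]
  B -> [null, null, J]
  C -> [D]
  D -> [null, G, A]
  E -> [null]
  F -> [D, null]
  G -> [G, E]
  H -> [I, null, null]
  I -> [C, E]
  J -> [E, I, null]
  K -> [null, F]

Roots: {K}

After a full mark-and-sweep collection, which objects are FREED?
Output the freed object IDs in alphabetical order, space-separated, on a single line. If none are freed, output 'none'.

Roots: K
Mark K: refs=null F, marked=K
Mark F: refs=D null, marked=F K
Mark D: refs=null G A, marked=D F K
Mark G: refs=G E, marked=D F G K
Mark A: refs=E null C, marked=A D F G K
Mark E: refs=null, marked=A D E F G K
Mark C: refs=D, marked=A C D E F G K
Unmarked (collected): B H I J

Answer: B H I J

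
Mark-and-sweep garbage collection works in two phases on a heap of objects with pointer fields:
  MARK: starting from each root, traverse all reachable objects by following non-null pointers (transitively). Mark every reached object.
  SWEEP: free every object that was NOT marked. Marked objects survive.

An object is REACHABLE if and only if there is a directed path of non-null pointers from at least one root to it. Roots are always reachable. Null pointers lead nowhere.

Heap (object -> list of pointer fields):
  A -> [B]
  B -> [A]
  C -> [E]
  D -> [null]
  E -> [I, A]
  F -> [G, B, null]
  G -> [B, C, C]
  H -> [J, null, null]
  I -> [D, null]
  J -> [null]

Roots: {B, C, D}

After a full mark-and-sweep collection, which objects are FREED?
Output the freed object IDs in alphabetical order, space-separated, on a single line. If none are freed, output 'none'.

Roots: B C D
Mark B: refs=A, marked=B
Mark C: refs=E, marked=B C
Mark D: refs=null, marked=B C D
Mark A: refs=B, marked=A B C D
Mark E: refs=I A, marked=A B C D E
Mark I: refs=D null, marked=A B C D E I
Unmarked (collected): F G H J

Answer: F G H J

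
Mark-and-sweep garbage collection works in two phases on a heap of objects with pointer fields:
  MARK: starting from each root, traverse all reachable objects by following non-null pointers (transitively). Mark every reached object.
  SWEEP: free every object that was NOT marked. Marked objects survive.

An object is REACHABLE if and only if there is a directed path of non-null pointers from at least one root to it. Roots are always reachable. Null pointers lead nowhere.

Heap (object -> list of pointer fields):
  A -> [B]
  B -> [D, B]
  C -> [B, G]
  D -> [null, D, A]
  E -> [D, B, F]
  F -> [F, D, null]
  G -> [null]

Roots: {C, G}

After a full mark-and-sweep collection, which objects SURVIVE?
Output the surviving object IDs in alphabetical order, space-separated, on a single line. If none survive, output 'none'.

Roots: C G
Mark C: refs=B G, marked=C
Mark G: refs=null, marked=C G
Mark B: refs=D B, marked=B C G
Mark D: refs=null D A, marked=B C D G
Mark A: refs=B, marked=A B C D G
Unmarked (collected): E F

Answer: A B C D G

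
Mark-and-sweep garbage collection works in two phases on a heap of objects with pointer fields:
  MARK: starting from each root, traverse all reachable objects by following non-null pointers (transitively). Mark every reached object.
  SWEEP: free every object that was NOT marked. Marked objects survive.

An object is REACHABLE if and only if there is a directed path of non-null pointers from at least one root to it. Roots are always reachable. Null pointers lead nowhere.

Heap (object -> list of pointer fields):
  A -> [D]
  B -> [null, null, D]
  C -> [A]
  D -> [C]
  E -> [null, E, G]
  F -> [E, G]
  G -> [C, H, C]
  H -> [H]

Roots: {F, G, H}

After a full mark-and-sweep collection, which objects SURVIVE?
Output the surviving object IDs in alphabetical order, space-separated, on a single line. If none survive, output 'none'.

Answer: A C D E F G H

Derivation:
Roots: F G H
Mark F: refs=E G, marked=F
Mark G: refs=C H C, marked=F G
Mark H: refs=H, marked=F G H
Mark E: refs=null E G, marked=E F G H
Mark C: refs=A, marked=C E F G H
Mark A: refs=D, marked=A C E F G H
Mark D: refs=C, marked=A C D E F G H
Unmarked (collected): B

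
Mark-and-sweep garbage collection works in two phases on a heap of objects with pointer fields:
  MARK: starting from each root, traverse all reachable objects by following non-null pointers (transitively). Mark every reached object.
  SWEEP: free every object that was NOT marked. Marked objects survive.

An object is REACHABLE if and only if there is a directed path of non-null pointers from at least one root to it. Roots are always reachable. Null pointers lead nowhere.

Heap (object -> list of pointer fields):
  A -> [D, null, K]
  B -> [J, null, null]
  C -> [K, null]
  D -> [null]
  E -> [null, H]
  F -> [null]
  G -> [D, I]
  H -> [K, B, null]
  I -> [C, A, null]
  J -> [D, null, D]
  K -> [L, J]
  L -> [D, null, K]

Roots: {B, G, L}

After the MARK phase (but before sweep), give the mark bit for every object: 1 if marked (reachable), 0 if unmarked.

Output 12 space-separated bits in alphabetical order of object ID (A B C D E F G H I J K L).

Roots: B G L
Mark B: refs=J null null, marked=B
Mark G: refs=D I, marked=B G
Mark L: refs=D null K, marked=B G L
Mark J: refs=D null D, marked=B G J L
Mark D: refs=null, marked=B D G J L
Mark I: refs=C A null, marked=B D G I J L
Mark K: refs=L J, marked=B D G I J K L
Mark C: refs=K null, marked=B C D G I J K L
Mark A: refs=D null K, marked=A B C D G I J K L
Unmarked (collected): E F H

Answer: 1 1 1 1 0 0 1 0 1 1 1 1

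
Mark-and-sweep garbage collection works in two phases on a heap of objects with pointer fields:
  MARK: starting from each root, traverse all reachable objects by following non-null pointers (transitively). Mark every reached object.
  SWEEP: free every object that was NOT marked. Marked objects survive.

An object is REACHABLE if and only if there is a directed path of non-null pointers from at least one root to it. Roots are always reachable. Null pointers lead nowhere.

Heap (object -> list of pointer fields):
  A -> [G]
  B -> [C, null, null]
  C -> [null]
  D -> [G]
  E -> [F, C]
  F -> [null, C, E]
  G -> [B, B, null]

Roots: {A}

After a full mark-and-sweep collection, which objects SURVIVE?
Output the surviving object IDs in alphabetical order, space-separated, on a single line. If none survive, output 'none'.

Roots: A
Mark A: refs=G, marked=A
Mark G: refs=B B null, marked=A G
Mark B: refs=C null null, marked=A B G
Mark C: refs=null, marked=A B C G
Unmarked (collected): D E F

Answer: A B C G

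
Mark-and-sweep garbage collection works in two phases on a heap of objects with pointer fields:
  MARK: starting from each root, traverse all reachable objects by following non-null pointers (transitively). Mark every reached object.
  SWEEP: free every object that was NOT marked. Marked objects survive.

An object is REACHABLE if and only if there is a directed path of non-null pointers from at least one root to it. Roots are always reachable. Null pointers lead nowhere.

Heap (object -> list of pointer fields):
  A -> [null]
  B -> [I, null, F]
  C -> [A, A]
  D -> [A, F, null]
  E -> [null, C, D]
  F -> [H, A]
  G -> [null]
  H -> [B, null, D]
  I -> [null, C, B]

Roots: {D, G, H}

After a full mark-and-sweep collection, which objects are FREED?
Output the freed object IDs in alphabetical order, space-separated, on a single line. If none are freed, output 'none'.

Answer: E

Derivation:
Roots: D G H
Mark D: refs=A F null, marked=D
Mark G: refs=null, marked=D G
Mark H: refs=B null D, marked=D G H
Mark A: refs=null, marked=A D G H
Mark F: refs=H A, marked=A D F G H
Mark B: refs=I null F, marked=A B D F G H
Mark I: refs=null C B, marked=A B D F G H I
Mark C: refs=A A, marked=A B C D F G H I
Unmarked (collected): E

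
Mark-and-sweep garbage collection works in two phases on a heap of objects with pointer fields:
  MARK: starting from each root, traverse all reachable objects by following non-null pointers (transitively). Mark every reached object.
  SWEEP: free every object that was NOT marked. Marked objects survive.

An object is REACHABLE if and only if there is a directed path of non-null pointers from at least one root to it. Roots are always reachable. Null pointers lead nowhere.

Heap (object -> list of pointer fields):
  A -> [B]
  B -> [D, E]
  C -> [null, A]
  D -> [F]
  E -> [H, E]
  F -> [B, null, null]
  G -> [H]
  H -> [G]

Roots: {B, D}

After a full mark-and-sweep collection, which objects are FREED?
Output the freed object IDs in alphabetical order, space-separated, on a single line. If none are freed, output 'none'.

Answer: A C

Derivation:
Roots: B D
Mark B: refs=D E, marked=B
Mark D: refs=F, marked=B D
Mark E: refs=H E, marked=B D E
Mark F: refs=B null null, marked=B D E F
Mark H: refs=G, marked=B D E F H
Mark G: refs=H, marked=B D E F G H
Unmarked (collected): A C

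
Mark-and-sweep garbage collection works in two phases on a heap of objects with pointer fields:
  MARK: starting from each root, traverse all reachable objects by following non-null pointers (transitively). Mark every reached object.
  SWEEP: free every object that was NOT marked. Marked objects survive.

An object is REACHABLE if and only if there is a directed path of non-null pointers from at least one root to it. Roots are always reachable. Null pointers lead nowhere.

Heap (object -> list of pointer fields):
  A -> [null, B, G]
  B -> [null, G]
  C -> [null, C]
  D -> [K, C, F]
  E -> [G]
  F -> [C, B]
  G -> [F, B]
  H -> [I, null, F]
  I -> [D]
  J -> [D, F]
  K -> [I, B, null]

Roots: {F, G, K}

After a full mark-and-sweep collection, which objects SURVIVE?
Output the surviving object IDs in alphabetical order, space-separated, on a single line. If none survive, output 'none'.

Answer: B C D F G I K

Derivation:
Roots: F G K
Mark F: refs=C B, marked=F
Mark G: refs=F B, marked=F G
Mark K: refs=I B null, marked=F G K
Mark C: refs=null C, marked=C F G K
Mark B: refs=null G, marked=B C F G K
Mark I: refs=D, marked=B C F G I K
Mark D: refs=K C F, marked=B C D F G I K
Unmarked (collected): A E H J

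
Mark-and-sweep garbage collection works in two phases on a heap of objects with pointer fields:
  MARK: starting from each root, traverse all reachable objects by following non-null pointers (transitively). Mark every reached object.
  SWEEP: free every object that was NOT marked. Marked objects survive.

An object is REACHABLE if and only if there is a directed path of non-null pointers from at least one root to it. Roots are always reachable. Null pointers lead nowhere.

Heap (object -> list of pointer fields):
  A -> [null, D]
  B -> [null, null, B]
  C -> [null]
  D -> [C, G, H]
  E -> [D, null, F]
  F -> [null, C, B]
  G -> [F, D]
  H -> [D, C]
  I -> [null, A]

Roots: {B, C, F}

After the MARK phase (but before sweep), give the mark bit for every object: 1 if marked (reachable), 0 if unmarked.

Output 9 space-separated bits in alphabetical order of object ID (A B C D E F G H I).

Answer: 0 1 1 0 0 1 0 0 0

Derivation:
Roots: B C F
Mark B: refs=null null B, marked=B
Mark C: refs=null, marked=B C
Mark F: refs=null C B, marked=B C F
Unmarked (collected): A D E G H I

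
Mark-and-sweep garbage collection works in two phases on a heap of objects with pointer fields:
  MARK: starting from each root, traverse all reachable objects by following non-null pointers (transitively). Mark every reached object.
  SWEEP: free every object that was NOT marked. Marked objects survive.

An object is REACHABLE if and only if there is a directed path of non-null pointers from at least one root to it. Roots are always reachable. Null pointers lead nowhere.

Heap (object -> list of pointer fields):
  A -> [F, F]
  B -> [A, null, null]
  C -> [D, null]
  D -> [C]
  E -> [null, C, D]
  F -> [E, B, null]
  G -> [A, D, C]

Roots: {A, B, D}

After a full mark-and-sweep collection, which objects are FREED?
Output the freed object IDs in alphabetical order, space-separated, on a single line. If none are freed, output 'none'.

Answer: G

Derivation:
Roots: A B D
Mark A: refs=F F, marked=A
Mark B: refs=A null null, marked=A B
Mark D: refs=C, marked=A B D
Mark F: refs=E B null, marked=A B D F
Mark C: refs=D null, marked=A B C D F
Mark E: refs=null C D, marked=A B C D E F
Unmarked (collected): G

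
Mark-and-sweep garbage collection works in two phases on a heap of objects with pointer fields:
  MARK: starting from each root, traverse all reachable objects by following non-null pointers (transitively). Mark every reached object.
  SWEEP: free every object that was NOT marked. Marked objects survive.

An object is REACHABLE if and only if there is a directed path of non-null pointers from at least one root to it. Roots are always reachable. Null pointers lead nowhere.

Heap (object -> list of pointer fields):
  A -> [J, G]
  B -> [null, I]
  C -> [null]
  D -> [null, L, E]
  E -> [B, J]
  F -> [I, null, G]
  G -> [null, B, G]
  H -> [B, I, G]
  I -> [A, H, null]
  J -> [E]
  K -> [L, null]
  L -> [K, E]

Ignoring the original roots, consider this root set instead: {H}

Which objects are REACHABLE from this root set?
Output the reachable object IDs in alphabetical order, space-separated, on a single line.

Answer: A B E G H I J

Derivation:
Roots: H
Mark H: refs=B I G, marked=H
Mark B: refs=null I, marked=B H
Mark I: refs=A H null, marked=B H I
Mark G: refs=null B G, marked=B G H I
Mark A: refs=J G, marked=A B G H I
Mark J: refs=E, marked=A B G H I J
Mark E: refs=B J, marked=A B E G H I J
Unmarked (collected): C D F K L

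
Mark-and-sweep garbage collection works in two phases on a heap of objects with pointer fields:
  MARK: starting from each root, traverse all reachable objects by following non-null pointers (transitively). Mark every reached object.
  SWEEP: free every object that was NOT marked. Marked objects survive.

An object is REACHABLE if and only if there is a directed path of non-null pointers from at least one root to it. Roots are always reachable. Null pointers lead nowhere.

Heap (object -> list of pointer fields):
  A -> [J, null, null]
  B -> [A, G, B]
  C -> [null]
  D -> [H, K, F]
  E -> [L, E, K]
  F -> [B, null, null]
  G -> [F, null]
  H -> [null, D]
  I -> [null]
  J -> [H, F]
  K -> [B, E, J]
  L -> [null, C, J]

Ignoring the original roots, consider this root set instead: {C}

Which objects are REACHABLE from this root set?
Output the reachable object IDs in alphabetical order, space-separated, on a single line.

Answer: C

Derivation:
Roots: C
Mark C: refs=null, marked=C
Unmarked (collected): A B D E F G H I J K L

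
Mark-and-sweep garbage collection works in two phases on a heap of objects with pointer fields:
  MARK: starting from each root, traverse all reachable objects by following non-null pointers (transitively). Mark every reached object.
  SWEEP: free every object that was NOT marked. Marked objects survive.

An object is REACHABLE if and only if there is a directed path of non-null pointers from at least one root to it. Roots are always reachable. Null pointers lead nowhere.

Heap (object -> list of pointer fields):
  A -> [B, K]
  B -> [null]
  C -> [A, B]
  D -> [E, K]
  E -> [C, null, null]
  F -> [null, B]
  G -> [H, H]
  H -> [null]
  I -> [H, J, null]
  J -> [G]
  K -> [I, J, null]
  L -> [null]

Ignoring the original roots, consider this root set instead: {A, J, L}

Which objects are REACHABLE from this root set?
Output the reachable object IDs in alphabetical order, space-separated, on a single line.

Answer: A B G H I J K L

Derivation:
Roots: A J L
Mark A: refs=B K, marked=A
Mark J: refs=G, marked=A J
Mark L: refs=null, marked=A J L
Mark B: refs=null, marked=A B J L
Mark K: refs=I J null, marked=A B J K L
Mark G: refs=H H, marked=A B G J K L
Mark I: refs=H J null, marked=A B G I J K L
Mark H: refs=null, marked=A B G H I J K L
Unmarked (collected): C D E F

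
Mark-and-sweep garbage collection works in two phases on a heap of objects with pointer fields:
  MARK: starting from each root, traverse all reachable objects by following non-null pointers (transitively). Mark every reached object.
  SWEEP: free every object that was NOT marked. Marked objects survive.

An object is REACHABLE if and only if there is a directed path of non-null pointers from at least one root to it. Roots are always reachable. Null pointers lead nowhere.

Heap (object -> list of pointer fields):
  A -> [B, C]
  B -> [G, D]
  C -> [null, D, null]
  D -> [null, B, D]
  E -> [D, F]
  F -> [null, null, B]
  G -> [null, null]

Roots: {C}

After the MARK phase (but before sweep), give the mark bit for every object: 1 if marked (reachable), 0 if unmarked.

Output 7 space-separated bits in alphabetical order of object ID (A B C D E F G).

Roots: C
Mark C: refs=null D null, marked=C
Mark D: refs=null B D, marked=C D
Mark B: refs=G D, marked=B C D
Mark G: refs=null null, marked=B C D G
Unmarked (collected): A E F

Answer: 0 1 1 1 0 0 1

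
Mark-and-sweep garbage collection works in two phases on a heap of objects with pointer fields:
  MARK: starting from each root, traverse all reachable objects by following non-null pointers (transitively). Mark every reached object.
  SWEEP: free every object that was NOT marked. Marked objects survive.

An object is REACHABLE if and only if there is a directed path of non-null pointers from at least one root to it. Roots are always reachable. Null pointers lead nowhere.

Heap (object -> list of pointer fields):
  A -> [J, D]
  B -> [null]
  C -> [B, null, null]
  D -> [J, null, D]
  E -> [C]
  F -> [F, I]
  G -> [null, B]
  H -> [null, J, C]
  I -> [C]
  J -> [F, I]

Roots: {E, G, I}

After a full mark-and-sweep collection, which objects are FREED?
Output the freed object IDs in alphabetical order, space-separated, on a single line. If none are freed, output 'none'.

Roots: E G I
Mark E: refs=C, marked=E
Mark G: refs=null B, marked=E G
Mark I: refs=C, marked=E G I
Mark C: refs=B null null, marked=C E G I
Mark B: refs=null, marked=B C E G I
Unmarked (collected): A D F H J

Answer: A D F H J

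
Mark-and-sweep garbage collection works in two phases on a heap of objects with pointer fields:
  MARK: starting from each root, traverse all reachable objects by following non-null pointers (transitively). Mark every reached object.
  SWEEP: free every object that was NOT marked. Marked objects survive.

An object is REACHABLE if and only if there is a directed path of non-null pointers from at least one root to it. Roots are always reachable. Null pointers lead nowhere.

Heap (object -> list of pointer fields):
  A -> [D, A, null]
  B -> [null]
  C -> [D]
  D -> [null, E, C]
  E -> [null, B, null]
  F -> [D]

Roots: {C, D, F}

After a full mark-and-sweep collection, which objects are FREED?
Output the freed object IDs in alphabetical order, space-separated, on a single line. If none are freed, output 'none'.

Answer: A

Derivation:
Roots: C D F
Mark C: refs=D, marked=C
Mark D: refs=null E C, marked=C D
Mark F: refs=D, marked=C D F
Mark E: refs=null B null, marked=C D E F
Mark B: refs=null, marked=B C D E F
Unmarked (collected): A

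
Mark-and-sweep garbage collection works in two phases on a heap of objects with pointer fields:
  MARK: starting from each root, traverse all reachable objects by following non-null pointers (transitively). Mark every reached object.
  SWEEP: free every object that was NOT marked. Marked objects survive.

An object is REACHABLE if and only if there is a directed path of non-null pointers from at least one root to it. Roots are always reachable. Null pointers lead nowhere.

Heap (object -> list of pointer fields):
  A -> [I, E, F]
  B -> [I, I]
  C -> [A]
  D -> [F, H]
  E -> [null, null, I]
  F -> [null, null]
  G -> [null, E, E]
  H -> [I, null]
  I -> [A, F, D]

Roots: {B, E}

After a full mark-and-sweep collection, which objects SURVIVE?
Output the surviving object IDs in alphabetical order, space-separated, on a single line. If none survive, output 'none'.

Roots: B E
Mark B: refs=I I, marked=B
Mark E: refs=null null I, marked=B E
Mark I: refs=A F D, marked=B E I
Mark A: refs=I E F, marked=A B E I
Mark F: refs=null null, marked=A B E F I
Mark D: refs=F H, marked=A B D E F I
Mark H: refs=I null, marked=A B D E F H I
Unmarked (collected): C G

Answer: A B D E F H I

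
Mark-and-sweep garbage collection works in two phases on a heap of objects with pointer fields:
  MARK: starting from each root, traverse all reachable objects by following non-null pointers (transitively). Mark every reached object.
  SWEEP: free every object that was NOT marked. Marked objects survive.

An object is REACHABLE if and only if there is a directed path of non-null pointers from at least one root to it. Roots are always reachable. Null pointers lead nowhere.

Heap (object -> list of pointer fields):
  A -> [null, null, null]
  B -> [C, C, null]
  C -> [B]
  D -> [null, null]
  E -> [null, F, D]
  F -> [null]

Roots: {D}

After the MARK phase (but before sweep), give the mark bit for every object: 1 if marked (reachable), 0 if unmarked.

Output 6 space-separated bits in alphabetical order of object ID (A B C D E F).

Roots: D
Mark D: refs=null null, marked=D
Unmarked (collected): A B C E F

Answer: 0 0 0 1 0 0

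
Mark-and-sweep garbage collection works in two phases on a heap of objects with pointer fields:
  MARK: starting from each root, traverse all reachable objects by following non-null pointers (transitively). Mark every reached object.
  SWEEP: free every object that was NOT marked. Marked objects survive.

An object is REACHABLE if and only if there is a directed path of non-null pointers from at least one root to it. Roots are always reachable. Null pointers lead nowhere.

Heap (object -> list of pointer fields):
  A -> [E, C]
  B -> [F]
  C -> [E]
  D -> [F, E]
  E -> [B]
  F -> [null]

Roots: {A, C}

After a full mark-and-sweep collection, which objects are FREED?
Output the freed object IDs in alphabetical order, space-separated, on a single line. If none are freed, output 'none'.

Answer: D

Derivation:
Roots: A C
Mark A: refs=E C, marked=A
Mark C: refs=E, marked=A C
Mark E: refs=B, marked=A C E
Mark B: refs=F, marked=A B C E
Mark F: refs=null, marked=A B C E F
Unmarked (collected): D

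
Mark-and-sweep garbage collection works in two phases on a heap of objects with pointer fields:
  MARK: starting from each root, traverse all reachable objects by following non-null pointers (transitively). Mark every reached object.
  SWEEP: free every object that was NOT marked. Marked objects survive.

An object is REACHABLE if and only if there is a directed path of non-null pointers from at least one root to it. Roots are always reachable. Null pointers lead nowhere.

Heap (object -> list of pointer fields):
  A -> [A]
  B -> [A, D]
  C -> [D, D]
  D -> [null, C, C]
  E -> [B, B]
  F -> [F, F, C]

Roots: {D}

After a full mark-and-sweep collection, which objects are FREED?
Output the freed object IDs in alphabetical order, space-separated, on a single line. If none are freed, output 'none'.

Answer: A B E F

Derivation:
Roots: D
Mark D: refs=null C C, marked=D
Mark C: refs=D D, marked=C D
Unmarked (collected): A B E F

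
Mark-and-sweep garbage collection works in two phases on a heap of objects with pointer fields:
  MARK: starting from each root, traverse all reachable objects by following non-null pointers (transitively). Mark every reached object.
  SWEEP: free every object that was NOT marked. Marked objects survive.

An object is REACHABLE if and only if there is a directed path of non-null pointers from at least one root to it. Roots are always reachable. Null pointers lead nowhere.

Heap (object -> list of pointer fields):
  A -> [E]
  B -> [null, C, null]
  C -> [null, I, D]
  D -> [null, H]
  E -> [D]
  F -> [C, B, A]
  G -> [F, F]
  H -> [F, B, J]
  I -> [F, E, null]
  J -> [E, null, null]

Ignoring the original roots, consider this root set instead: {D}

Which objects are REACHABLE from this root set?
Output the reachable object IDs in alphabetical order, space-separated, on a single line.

Roots: D
Mark D: refs=null H, marked=D
Mark H: refs=F B J, marked=D H
Mark F: refs=C B A, marked=D F H
Mark B: refs=null C null, marked=B D F H
Mark J: refs=E null null, marked=B D F H J
Mark C: refs=null I D, marked=B C D F H J
Mark A: refs=E, marked=A B C D F H J
Mark E: refs=D, marked=A B C D E F H J
Mark I: refs=F E null, marked=A B C D E F H I J
Unmarked (collected): G

Answer: A B C D E F H I J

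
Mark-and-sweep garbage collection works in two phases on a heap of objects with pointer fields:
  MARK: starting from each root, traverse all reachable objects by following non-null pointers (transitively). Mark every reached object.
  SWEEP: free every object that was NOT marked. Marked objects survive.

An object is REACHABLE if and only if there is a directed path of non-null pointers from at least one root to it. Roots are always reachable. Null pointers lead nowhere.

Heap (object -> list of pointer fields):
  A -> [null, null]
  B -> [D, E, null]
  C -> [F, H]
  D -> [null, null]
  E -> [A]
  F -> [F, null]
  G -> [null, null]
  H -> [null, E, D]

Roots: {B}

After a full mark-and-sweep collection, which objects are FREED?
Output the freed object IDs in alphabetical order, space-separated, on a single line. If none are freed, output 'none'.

Answer: C F G H

Derivation:
Roots: B
Mark B: refs=D E null, marked=B
Mark D: refs=null null, marked=B D
Mark E: refs=A, marked=B D E
Mark A: refs=null null, marked=A B D E
Unmarked (collected): C F G H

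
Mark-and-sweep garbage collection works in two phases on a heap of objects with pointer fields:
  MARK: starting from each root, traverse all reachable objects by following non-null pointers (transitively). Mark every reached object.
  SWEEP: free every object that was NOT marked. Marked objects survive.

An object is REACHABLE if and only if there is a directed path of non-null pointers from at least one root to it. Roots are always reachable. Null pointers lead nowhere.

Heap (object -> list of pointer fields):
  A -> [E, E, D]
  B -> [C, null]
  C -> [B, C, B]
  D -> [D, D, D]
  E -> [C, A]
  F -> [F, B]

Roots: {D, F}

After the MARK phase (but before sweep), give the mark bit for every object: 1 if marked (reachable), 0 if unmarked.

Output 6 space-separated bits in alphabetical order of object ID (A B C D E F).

Answer: 0 1 1 1 0 1

Derivation:
Roots: D F
Mark D: refs=D D D, marked=D
Mark F: refs=F B, marked=D F
Mark B: refs=C null, marked=B D F
Mark C: refs=B C B, marked=B C D F
Unmarked (collected): A E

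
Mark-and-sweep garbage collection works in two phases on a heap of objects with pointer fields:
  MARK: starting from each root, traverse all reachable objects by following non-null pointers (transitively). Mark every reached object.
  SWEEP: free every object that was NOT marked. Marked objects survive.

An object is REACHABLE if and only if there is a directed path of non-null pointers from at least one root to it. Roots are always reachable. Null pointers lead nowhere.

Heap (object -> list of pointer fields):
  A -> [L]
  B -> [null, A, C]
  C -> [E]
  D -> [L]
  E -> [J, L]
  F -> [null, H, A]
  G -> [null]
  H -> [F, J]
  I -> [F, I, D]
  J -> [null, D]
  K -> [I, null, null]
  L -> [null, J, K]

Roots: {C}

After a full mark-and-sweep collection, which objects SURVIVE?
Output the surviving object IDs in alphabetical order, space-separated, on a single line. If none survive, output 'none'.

Answer: A C D E F H I J K L

Derivation:
Roots: C
Mark C: refs=E, marked=C
Mark E: refs=J L, marked=C E
Mark J: refs=null D, marked=C E J
Mark L: refs=null J K, marked=C E J L
Mark D: refs=L, marked=C D E J L
Mark K: refs=I null null, marked=C D E J K L
Mark I: refs=F I D, marked=C D E I J K L
Mark F: refs=null H A, marked=C D E F I J K L
Mark H: refs=F J, marked=C D E F H I J K L
Mark A: refs=L, marked=A C D E F H I J K L
Unmarked (collected): B G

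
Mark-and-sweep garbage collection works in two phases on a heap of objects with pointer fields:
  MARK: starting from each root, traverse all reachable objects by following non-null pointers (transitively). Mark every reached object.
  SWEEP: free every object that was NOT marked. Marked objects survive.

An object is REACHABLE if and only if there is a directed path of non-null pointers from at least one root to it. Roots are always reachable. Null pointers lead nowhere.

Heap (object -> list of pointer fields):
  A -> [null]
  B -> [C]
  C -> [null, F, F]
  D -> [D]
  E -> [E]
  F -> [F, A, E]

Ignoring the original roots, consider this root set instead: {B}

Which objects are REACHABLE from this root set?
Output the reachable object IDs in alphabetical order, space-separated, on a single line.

Roots: B
Mark B: refs=C, marked=B
Mark C: refs=null F F, marked=B C
Mark F: refs=F A E, marked=B C F
Mark A: refs=null, marked=A B C F
Mark E: refs=E, marked=A B C E F
Unmarked (collected): D

Answer: A B C E F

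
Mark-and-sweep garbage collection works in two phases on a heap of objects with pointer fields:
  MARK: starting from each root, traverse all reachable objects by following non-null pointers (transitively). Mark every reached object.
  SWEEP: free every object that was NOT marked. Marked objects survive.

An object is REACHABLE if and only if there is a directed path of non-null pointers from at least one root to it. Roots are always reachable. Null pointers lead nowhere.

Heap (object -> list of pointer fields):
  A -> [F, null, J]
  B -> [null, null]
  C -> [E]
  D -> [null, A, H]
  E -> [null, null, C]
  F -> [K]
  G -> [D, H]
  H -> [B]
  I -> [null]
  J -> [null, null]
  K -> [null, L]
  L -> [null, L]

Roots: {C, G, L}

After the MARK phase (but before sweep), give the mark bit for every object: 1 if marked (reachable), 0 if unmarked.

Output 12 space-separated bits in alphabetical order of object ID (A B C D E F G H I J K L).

Answer: 1 1 1 1 1 1 1 1 0 1 1 1

Derivation:
Roots: C G L
Mark C: refs=E, marked=C
Mark G: refs=D H, marked=C G
Mark L: refs=null L, marked=C G L
Mark E: refs=null null C, marked=C E G L
Mark D: refs=null A H, marked=C D E G L
Mark H: refs=B, marked=C D E G H L
Mark A: refs=F null J, marked=A C D E G H L
Mark B: refs=null null, marked=A B C D E G H L
Mark F: refs=K, marked=A B C D E F G H L
Mark J: refs=null null, marked=A B C D E F G H J L
Mark K: refs=null L, marked=A B C D E F G H J K L
Unmarked (collected): I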